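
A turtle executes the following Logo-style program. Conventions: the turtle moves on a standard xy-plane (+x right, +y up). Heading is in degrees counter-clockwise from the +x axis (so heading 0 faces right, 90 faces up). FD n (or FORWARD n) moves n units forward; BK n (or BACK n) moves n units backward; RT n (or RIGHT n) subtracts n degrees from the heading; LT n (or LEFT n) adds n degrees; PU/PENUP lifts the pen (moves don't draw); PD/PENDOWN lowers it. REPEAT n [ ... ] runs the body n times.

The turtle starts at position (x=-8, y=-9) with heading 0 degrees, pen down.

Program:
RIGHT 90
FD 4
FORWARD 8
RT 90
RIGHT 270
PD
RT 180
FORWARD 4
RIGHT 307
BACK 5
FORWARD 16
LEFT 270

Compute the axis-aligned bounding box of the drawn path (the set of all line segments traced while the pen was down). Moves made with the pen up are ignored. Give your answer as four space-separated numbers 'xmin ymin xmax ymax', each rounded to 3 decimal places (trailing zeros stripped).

Executing turtle program step by step:
Start: pos=(-8,-9), heading=0, pen down
RT 90: heading 0 -> 270
FD 4: (-8,-9) -> (-8,-13) [heading=270, draw]
FD 8: (-8,-13) -> (-8,-21) [heading=270, draw]
RT 90: heading 270 -> 180
RT 270: heading 180 -> 270
PD: pen down
RT 180: heading 270 -> 90
FD 4: (-8,-21) -> (-8,-17) [heading=90, draw]
RT 307: heading 90 -> 143
BK 5: (-8,-17) -> (-4.007,-20.009) [heading=143, draw]
FD 16: (-4.007,-20.009) -> (-16.785,-10.38) [heading=143, draw]
LT 270: heading 143 -> 53
Final: pos=(-16.785,-10.38), heading=53, 5 segment(s) drawn

Segment endpoints: x in {-16.785, -8, -8, -4.007}, y in {-21, -20.009, -17, -13, -10.38, -9}
xmin=-16.785, ymin=-21, xmax=-4.007, ymax=-9

Answer: -16.785 -21 -4.007 -9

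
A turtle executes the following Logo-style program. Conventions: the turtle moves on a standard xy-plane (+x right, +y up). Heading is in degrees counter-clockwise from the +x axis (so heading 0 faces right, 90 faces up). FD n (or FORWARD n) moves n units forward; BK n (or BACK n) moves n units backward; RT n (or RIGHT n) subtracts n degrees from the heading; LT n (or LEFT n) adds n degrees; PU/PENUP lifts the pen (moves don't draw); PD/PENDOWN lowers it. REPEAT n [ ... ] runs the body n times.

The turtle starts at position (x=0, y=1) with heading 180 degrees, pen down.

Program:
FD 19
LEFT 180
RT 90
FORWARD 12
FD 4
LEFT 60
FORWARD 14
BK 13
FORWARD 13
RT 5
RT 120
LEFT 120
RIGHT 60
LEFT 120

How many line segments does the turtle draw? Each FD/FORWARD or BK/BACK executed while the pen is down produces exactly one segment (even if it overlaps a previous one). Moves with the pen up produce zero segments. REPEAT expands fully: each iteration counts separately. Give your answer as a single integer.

Answer: 6

Derivation:
Executing turtle program step by step:
Start: pos=(0,1), heading=180, pen down
FD 19: (0,1) -> (-19,1) [heading=180, draw]
LT 180: heading 180 -> 0
RT 90: heading 0 -> 270
FD 12: (-19,1) -> (-19,-11) [heading=270, draw]
FD 4: (-19,-11) -> (-19,-15) [heading=270, draw]
LT 60: heading 270 -> 330
FD 14: (-19,-15) -> (-6.876,-22) [heading=330, draw]
BK 13: (-6.876,-22) -> (-18.134,-15.5) [heading=330, draw]
FD 13: (-18.134,-15.5) -> (-6.876,-22) [heading=330, draw]
RT 5: heading 330 -> 325
RT 120: heading 325 -> 205
LT 120: heading 205 -> 325
RT 60: heading 325 -> 265
LT 120: heading 265 -> 25
Final: pos=(-6.876,-22), heading=25, 6 segment(s) drawn
Segments drawn: 6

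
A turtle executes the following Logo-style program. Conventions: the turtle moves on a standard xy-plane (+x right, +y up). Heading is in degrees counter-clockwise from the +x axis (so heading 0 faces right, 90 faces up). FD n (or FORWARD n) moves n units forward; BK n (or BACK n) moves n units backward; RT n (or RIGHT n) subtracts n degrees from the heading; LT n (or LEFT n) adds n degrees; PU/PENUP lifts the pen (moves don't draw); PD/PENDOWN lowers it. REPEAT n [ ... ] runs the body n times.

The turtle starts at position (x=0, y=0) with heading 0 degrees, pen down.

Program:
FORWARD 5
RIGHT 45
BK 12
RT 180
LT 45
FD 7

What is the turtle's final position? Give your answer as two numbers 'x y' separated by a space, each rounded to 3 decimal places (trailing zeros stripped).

Answer: -10.485 8.485

Derivation:
Executing turtle program step by step:
Start: pos=(0,0), heading=0, pen down
FD 5: (0,0) -> (5,0) [heading=0, draw]
RT 45: heading 0 -> 315
BK 12: (5,0) -> (-3.485,8.485) [heading=315, draw]
RT 180: heading 315 -> 135
LT 45: heading 135 -> 180
FD 7: (-3.485,8.485) -> (-10.485,8.485) [heading=180, draw]
Final: pos=(-10.485,8.485), heading=180, 3 segment(s) drawn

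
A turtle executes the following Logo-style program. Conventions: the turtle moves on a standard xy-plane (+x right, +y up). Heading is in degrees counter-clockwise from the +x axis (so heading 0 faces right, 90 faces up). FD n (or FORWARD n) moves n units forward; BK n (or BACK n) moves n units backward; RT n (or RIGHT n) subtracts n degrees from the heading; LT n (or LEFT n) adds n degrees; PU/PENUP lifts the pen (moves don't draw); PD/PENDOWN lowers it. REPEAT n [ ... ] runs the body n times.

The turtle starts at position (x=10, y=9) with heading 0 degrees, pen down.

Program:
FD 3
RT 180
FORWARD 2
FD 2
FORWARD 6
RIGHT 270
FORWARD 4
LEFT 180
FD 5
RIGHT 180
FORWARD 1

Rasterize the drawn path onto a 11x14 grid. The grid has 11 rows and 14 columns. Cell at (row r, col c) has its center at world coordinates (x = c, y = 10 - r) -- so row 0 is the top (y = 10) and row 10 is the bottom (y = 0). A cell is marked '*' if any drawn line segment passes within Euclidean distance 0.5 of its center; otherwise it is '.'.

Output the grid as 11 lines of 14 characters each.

Segment 0: (10,9) -> (13,9)
Segment 1: (13,9) -> (11,9)
Segment 2: (11,9) -> (9,9)
Segment 3: (9,9) -> (3,9)
Segment 4: (3,9) -> (3,5)
Segment 5: (3,5) -> (3,10)
Segment 6: (3,10) -> (3,9)

Answer: ...*..........
...***********
...*..........
...*..........
...*..........
...*..........
..............
..............
..............
..............
..............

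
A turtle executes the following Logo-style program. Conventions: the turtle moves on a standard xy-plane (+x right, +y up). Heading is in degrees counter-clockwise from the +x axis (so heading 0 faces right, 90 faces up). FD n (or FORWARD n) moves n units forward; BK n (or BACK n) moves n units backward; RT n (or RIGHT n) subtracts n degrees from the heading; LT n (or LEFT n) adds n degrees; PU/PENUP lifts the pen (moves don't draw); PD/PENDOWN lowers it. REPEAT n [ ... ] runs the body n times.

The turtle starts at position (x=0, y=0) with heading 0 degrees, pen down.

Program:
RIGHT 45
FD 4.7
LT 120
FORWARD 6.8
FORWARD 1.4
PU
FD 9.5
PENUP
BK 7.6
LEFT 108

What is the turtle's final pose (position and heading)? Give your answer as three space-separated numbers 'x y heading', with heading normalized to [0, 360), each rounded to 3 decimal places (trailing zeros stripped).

Answer: 5.937 6.432 183

Derivation:
Executing turtle program step by step:
Start: pos=(0,0), heading=0, pen down
RT 45: heading 0 -> 315
FD 4.7: (0,0) -> (3.323,-3.323) [heading=315, draw]
LT 120: heading 315 -> 75
FD 6.8: (3.323,-3.323) -> (5.083,3.245) [heading=75, draw]
FD 1.4: (5.083,3.245) -> (5.446,4.597) [heading=75, draw]
PU: pen up
FD 9.5: (5.446,4.597) -> (7.904,13.773) [heading=75, move]
PU: pen up
BK 7.6: (7.904,13.773) -> (5.937,6.432) [heading=75, move]
LT 108: heading 75 -> 183
Final: pos=(5.937,6.432), heading=183, 3 segment(s) drawn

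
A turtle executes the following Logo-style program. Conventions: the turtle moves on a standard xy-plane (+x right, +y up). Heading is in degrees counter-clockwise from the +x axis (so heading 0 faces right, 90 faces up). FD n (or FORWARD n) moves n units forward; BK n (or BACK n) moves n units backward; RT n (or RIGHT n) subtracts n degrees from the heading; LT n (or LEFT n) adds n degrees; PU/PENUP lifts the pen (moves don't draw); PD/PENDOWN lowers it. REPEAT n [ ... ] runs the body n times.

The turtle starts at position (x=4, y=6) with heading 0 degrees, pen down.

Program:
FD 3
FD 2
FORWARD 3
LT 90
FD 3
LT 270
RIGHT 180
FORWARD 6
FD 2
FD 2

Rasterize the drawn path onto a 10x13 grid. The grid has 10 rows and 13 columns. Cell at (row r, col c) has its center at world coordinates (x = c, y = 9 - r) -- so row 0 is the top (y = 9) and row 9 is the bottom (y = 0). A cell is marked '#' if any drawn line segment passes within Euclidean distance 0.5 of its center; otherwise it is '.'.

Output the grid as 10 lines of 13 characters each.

Segment 0: (4,6) -> (7,6)
Segment 1: (7,6) -> (9,6)
Segment 2: (9,6) -> (12,6)
Segment 3: (12,6) -> (12,9)
Segment 4: (12,9) -> (6,9)
Segment 5: (6,9) -> (4,9)
Segment 6: (4,9) -> (2,9)

Answer: ..###########
............#
............#
....#########
.............
.............
.............
.............
.............
.............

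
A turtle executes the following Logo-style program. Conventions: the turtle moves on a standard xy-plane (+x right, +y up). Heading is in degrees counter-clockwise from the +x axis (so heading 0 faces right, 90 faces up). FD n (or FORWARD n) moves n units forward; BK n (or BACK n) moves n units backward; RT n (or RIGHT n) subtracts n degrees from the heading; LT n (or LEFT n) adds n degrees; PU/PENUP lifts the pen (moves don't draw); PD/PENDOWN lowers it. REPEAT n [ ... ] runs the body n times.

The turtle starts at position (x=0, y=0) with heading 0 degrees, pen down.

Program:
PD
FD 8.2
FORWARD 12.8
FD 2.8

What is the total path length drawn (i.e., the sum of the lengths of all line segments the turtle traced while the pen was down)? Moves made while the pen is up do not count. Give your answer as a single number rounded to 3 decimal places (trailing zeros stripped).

Answer: 23.8

Derivation:
Executing turtle program step by step:
Start: pos=(0,0), heading=0, pen down
PD: pen down
FD 8.2: (0,0) -> (8.2,0) [heading=0, draw]
FD 12.8: (8.2,0) -> (21,0) [heading=0, draw]
FD 2.8: (21,0) -> (23.8,0) [heading=0, draw]
Final: pos=(23.8,0), heading=0, 3 segment(s) drawn

Segment lengths:
  seg 1: (0,0) -> (8.2,0), length = 8.2
  seg 2: (8.2,0) -> (21,0), length = 12.8
  seg 3: (21,0) -> (23.8,0), length = 2.8
Total = 23.8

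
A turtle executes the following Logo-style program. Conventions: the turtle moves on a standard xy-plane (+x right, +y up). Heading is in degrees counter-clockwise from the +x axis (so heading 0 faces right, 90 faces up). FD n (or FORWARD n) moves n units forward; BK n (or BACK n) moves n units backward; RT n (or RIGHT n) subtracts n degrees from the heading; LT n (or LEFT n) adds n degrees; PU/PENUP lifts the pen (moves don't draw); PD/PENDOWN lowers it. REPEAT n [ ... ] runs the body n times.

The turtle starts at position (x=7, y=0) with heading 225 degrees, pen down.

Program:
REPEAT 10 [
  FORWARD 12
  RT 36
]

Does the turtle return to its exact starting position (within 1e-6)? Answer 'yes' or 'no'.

Answer: yes

Derivation:
Executing turtle program step by step:
Start: pos=(7,0), heading=225, pen down
REPEAT 10 [
  -- iteration 1/10 --
  FD 12: (7,0) -> (-1.485,-8.485) [heading=225, draw]
  RT 36: heading 225 -> 189
  -- iteration 2/10 --
  FD 12: (-1.485,-8.485) -> (-13.338,-10.362) [heading=189, draw]
  RT 36: heading 189 -> 153
  -- iteration 3/10 --
  FD 12: (-13.338,-10.362) -> (-24.03,-4.915) [heading=153, draw]
  RT 36: heading 153 -> 117
  -- iteration 4/10 --
  FD 12: (-24.03,-4.915) -> (-29.478,5.777) [heading=117, draw]
  RT 36: heading 117 -> 81
  -- iteration 5/10 --
  FD 12: (-29.478,5.777) -> (-27.6,17.63) [heading=81, draw]
  RT 36: heading 81 -> 45
  -- iteration 6/10 --
  FD 12: (-27.6,17.63) -> (-19.115,26.115) [heading=45, draw]
  RT 36: heading 45 -> 9
  -- iteration 7/10 --
  FD 12: (-19.115,26.115) -> (-7.263,27.992) [heading=9, draw]
  RT 36: heading 9 -> 333
  -- iteration 8/10 --
  FD 12: (-7.263,27.992) -> (3.429,22.544) [heading=333, draw]
  RT 36: heading 333 -> 297
  -- iteration 9/10 --
  FD 12: (3.429,22.544) -> (8.877,11.852) [heading=297, draw]
  RT 36: heading 297 -> 261
  -- iteration 10/10 --
  FD 12: (8.877,11.852) -> (7,0) [heading=261, draw]
  RT 36: heading 261 -> 225
]
Final: pos=(7,0), heading=225, 10 segment(s) drawn

Start position: (7, 0)
Final position: (7, 0)
Distance = 0; < 1e-6 -> CLOSED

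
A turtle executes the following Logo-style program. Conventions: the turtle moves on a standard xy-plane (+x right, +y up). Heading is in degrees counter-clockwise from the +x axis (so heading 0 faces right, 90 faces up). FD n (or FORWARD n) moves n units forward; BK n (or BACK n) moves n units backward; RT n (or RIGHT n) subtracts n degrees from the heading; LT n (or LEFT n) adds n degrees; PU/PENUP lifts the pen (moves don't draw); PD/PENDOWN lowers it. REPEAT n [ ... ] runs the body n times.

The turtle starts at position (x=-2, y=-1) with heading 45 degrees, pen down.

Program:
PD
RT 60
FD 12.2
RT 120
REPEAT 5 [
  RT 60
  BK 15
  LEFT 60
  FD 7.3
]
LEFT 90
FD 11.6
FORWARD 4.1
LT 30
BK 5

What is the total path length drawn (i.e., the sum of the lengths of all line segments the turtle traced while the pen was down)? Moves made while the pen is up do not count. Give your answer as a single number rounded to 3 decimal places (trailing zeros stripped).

Answer: 144.4

Derivation:
Executing turtle program step by step:
Start: pos=(-2,-1), heading=45, pen down
PD: pen down
RT 60: heading 45 -> 345
FD 12.2: (-2,-1) -> (9.784,-4.158) [heading=345, draw]
RT 120: heading 345 -> 225
REPEAT 5 [
  -- iteration 1/5 --
  RT 60: heading 225 -> 165
  BK 15: (9.784,-4.158) -> (24.273,-8.04) [heading=165, draw]
  LT 60: heading 165 -> 225
  FD 7.3: (24.273,-8.04) -> (19.111,-13.202) [heading=225, draw]
  -- iteration 2/5 --
  RT 60: heading 225 -> 165
  BK 15: (19.111,-13.202) -> (33.6,-17.084) [heading=165, draw]
  LT 60: heading 165 -> 225
  FD 7.3: (33.6,-17.084) -> (28.438,-22.246) [heading=225, draw]
  -- iteration 3/5 --
  RT 60: heading 225 -> 165
  BK 15: (28.438,-22.246) -> (42.927,-26.128) [heading=165, draw]
  LT 60: heading 165 -> 225
  FD 7.3: (42.927,-26.128) -> (37.765,-31.29) [heading=225, draw]
  -- iteration 4/5 --
  RT 60: heading 225 -> 165
  BK 15: (37.765,-31.29) -> (52.254,-35.172) [heading=165, draw]
  LT 60: heading 165 -> 225
  FD 7.3: (52.254,-35.172) -> (47.092,-40.334) [heading=225, draw]
  -- iteration 5/5 --
  RT 60: heading 225 -> 165
  BK 15: (47.092,-40.334) -> (61.581,-44.217) [heading=165, draw]
  LT 60: heading 165 -> 225
  FD 7.3: (61.581,-44.217) -> (56.419,-49.378) [heading=225, draw]
]
LT 90: heading 225 -> 315
FD 11.6: (56.419,-49.378) -> (64.622,-57.581) [heading=315, draw]
FD 4.1: (64.622,-57.581) -> (67.521,-60.48) [heading=315, draw]
LT 30: heading 315 -> 345
BK 5: (67.521,-60.48) -> (62.691,-59.186) [heading=345, draw]
Final: pos=(62.691,-59.186), heading=345, 14 segment(s) drawn

Segment lengths:
  seg 1: (-2,-1) -> (9.784,-4.158), length = 12.2
  seg 2: (9.784,-4.158) -> (24.273,-8.04), length = 15
  seg 3: (24.273,-8.04) -> (19.111,-13.202), length = 7.3
  seg 4: (19.111,-13.202) -> (33.6,-17.084), length = 15
  seg 5: (33.6,-17.084) -> (28.438,-22.246), length = 7.3
  seg 6: (28.438,-22.246) -> (42.927,-26.128), length = 15
  seg 7: (42.927,-26.128) -> (37.765,-31.29), length = 7.3
  seg 8: (37.765,-31.29) -> (52.254,-35.172), length = 15
  seg 9: (52.254,-35.172) -> (47.092,-40.334), length = 7.3
  seg 10: (47.092,-40.334) -> (61.581,-44.217), length = 15
  seg 11: (61.581,-44.217) -> (56.419,-49.378), length = 7.3
  seg 12: (56.419,-49.378) -> (64.622,-57.581), length = 11.6
  seg 13: (64.622,-57.581) -> (67.521,-60.48), length = 4.1
  seg 14: (67.521,-60.48) -> (62.691,-59.186), length = 5
Total = 144.4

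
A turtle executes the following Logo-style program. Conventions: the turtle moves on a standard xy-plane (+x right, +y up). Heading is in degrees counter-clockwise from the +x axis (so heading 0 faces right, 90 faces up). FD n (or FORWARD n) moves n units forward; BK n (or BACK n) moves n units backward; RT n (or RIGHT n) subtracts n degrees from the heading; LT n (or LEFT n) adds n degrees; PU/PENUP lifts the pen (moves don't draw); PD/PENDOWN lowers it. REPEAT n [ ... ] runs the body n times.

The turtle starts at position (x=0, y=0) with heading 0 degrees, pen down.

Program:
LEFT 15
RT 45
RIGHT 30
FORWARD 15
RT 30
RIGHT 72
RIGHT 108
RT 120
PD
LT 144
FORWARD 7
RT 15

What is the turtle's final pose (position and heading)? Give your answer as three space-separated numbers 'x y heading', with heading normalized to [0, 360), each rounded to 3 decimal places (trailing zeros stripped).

Executing turtle program step by step:
Start: pos=(0,0), heading=0, pen down
LT 15: heading 0 -> 15
RT 45: heading 15 -> 330
RT 30: heading 330 -> 300
FD 15: (0,0) -> (7.5,-12.99) [heading=300, draw]
RT 30: heading 300 -> 270
RT 72: heading 270 -> 198
RT 108: heading 198 -> 90
RT 120: heading 90 -> 330
PD: pen down
LT 144: heading 330 -> 114
FD 7: (7.5,-12.99) -> (4.653,-6.596) [heading=114, draw]
RT 15: heading 114 -> 99
Final: pos=(4.653,-6.596), heading=99, 2 segment(s) drawn

Answer: 4.653 -6.596 99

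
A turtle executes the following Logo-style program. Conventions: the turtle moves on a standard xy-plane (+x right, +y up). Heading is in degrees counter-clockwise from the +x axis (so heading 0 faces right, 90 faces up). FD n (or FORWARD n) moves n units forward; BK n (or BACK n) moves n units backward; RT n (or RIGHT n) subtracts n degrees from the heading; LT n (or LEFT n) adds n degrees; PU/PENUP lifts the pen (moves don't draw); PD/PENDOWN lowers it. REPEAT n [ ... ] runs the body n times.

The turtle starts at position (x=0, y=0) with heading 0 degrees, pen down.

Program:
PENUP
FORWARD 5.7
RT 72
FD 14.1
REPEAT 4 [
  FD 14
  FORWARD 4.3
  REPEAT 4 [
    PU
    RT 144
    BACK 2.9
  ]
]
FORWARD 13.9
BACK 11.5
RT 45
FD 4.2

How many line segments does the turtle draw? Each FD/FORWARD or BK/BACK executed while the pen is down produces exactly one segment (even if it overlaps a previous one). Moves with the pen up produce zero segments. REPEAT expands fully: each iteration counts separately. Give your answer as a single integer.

Answer: 0

Derivation:
Executing turtle program step by step:
Start: pos=(0,0), heading=0, pen down
PU: pen up
FD 5.7: (0,0) -> (5.7,0) [heading=0, move]
RT 72: heading 0 -> 288
FD 14.1: (5.7,0) -> (10.057,-13.41) [heading=288, move]
REPEAT 4 [
  -- iteration 1/4 --
  FD 14: (10.057,-13.41) -> (14.383,-26.725) [heading=288, move]
  FD 4.3: (14.383,-26.725) -> (15.712,-30.814) [heading=288, move]
  REPEAT 4 [
    -- iteration 1/4 --
    PU: pen up
    RT 144: heading 288 -> 144
    BK 2.9: (15.712,-30.814) -> (18.058,-32.519) [heading=144, move]
    -- iteration 2/4 --
    PU: pen up
    RT 144: heading 144 -> 0
    BK 2.9: (18.058,-32.519) -> (15.158,-32.519) [heading=0, move]
    -- iteration 3/4 --
    PU: pen up
    RT 144: heading 0 -> 216
    BK 2.9: (15.158,-32.519) -> (17.504,-30.814) [heading=216, move]
    -- iteration 4/4 --
    PU: pen up
    RT 144: heading 216 -> 72
    BK 2.9: (17.504,-30.814) -> (16.608,-33.572) [heading=72, move]
  ]
  -- iteration 2/4 --
  FD 14: (16.608,-33.572) -> (20.935,-20.258) [heading=72, move]
  FD 4.3: (20.935,-20.258) -> (22.263,-16.168) [heading=72, move]
  REPEAT 4 [
    -- iteration 1/4 --
    PU: pen up
    RT 144: heading 72 -> 288
    BK 2.9: (22.263,-16.168) -> (21.367,-13.41) [heading=288, move]
    -- iteration 2/4 --
    PU: pen up
    RT 144: heading 288 -> 144
    BK 2.9: (21.367,-13.41) -> (23.713,-15.114) [heading=144, move]
    -- iteration 3/4 --
    PU: pen up
    RT 144: heading 144 -> 0
    BK 2.9: (23.713,-15.114) -> (20.813,-15.114) [heading=0, move]
    -- iteration 4/4 --
    PU: pen up
    RT 144: heading 0 -> 216
    BK 2.9: (20.813,-15.114) -> (23.159,-13.41) [heading=216, move]
  ]
  -- iteration 3/4 --
  FD 14: (23.159,-13.41) -> (11.833,-21.639) [heading=216, move]
  FD 4.3: (11.833,-21.639) -> (8.354,-24.166) [heading=216, move]
  REPEAT 4 [
    -- iteration 1/4 --
    PU: pen up
    RT 144: heading 216 -> 72
    BK 2.9: (8.354,-24.166) -> (7.458,-26.924) [heading=72, move]
    -- iteration 2/4 --
    PU: pen up
    RT 144: heading 72 -> 288
    BK 2.9: (7.458,-26.924) -> (6.562,-24.166) [heading=288, move]
    -- iteration 3/4 --
    PU: pen up
    RT 144: heading 288 -> 144
    BK 2.9: (6.562,-24.166) -> (8.908,-25.871) [heading=144, move]
    -- iteration 4/4 --
    PU: pen up
    RT 144: heading 144 -> 0
    BK 2.9: (8.908,-25.871) -> (6.008,-25.871) [heading=0, move]
  ]
  -- iteration 4/4 --
  FD 14: (6.008,-25.871) -> (20.008,-25.871) [heading=0, move]
  FD 4.3: (20.008,-25.871) -> (24.308,-25.871) [heading=0, move]
  REPEAT 4 [
    -- iteration 1/4 --
    PU: pen up
    RT 144: heading 0 -> 216
    BK 2.9: (24.308,-25.871) -> (26.654,-24.166) [heading=216, move]
    -- iteration 2/4 --
    PU: pen up
    RT 144: heading 216 -> 72
    BK 2.9: (26.654,-24.166) -> (25.758,-26.924) [heading=72, move]
    -- iteration 3/4 --
    PU: pen up
    RT 144: heading 72 -> 288
    BK 2.9: (25.758,-26.924) -> (24.862,-24.166) [heading=288, move]
    -- iteration 4/4 --
    PU: pen up
    RT 144: heading 288 -> 144
    BK 2.9: (24.862,-24.166) -> (27.208,-25.871) [heading=144, move]
  ]
]
FD 13.9: (27.208,-25.871) -> (15.963,-17.701) [heading=144, move]
BK 11.5: (15.963,-17.701) -> (25.267,-24.46) [heading=144, move]
RT 45: heading 144 -> 99
FD 4.2: (25.267,-24.46) -> (24.61,-20.312) [heading=99, move]
Final: pos=(24.61,-20.312), heading=99, 0 segment(s) drawn
Segments drawn: 0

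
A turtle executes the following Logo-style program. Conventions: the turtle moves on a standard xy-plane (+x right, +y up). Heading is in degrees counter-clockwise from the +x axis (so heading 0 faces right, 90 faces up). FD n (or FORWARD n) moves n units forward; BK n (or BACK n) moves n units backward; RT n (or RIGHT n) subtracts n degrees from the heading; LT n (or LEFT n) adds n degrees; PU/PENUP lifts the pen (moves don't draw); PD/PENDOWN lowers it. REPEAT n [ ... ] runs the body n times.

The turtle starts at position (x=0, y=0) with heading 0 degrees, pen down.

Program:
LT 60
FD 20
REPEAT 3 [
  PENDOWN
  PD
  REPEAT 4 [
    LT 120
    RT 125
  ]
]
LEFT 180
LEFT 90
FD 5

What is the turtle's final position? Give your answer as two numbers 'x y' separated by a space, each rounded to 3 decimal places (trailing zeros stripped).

Executing turtle program step by step:
Start: pos=(0,0), heading=0, pen down
LT 60: heading 0 -> 60
FD 20: (0,0) -> (10,17.321) [heading=60, draw]
REPEAT 3 [
  -- iteration 1/3 --
  PD: pen down
  PD: pen down
  REPEAT 4 [
    -- iteration 1/4 --
    LT 120: heading 60 -> 180
    RT 125: heading 180 -> 55
    -- iteration 2/4 --
    LT 120: heading 55 -> 175
    RT 125: heading 175 -> 50
    -- iteration 3/4 --
    LT 120: heading 50 -> 170
    RT 125: heading 170 -> 45
    -- iteration 4/4 --
    LT 120: heading 45 -> 165
    RT 125: heading 165 -> 40
  ]
  -- iteration 2/3 --
  PD: pen down
  PD: pen down
  REPEAT 4 [
    -- iteration 1/4 --
    LT 120: heading 40 -> 160
    RT 125: heading 160 -> 35
    -- iteration 2/4 --
    LT 120: heading 35 -> 155
    RT 125: heading 155 -> 30
    -- iteration 3/4 --
    LT 120: heading 30 -> 150
    RT 125: heading 150 -> 25
    -- iteration 4/4 --
    LT 120: heading 25 -> 145
    RT 125: heading 145 -> 20
  ]
  -- iteration 3/3 --
  PD: pen down
  PD: pen down
  REPEAT 4 [
    -- iteration 1/4 --
    LT 120: heading 20 -> 140
    RT 125: heading 140 -> 15
    -- iteration 2/4 --
    LT 120: heading 15 -> 135
    RT 125: heading 135 -> 10
    -- iteration 3/4 --
    LT 120: heading 10 -> 130
    RT 125: heading 130 -> 5
    -- iteration 4/4 --
    LT 120: heading 5 -> 125
    RT 125: heading 125 -> 0
  ]
]
LT 180: heading 0 -> 180
LT 90: heading 180 -> 270
FD 5: (10,17.321) -> (10,12.321) [heading=270, draw]
Final: pos=(10,12.321), heading=270, 2 segment(s) drawn

Answer: 10 12.321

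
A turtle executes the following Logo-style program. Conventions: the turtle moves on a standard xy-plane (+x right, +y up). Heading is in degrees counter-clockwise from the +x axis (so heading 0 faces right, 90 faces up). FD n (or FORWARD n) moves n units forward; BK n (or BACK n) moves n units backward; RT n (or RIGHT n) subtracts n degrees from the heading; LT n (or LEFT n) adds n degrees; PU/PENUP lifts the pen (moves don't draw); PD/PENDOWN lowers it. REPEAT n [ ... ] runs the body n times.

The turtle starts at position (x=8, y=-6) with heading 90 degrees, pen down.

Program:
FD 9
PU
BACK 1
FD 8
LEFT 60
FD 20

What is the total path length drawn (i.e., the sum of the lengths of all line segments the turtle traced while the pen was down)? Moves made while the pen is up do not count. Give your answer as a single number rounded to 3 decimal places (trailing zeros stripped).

Answer: 9

Derivation:
Executing turtle program step by step:
Start: pos=(8,-6), heading=90, pen down
FD 9: (8,-6) -> (8,3) [heading=90, draw]
PU: pen up
BK 1: (8,3) -> (8,2) [heading=90, move]
FD 8: (8,2) -> (8,10) [heading=90, move]
LT 60: heading 90 -> 150
FD 20: (8,10) -> (-9.321,20) [heading=150, move]
Final: pos=(-9.321,20), heading=150, 1 segment(s) drawn

Segment lengths:
  seg 1: (8,-6) -> (8,3), length = 9
Total = 9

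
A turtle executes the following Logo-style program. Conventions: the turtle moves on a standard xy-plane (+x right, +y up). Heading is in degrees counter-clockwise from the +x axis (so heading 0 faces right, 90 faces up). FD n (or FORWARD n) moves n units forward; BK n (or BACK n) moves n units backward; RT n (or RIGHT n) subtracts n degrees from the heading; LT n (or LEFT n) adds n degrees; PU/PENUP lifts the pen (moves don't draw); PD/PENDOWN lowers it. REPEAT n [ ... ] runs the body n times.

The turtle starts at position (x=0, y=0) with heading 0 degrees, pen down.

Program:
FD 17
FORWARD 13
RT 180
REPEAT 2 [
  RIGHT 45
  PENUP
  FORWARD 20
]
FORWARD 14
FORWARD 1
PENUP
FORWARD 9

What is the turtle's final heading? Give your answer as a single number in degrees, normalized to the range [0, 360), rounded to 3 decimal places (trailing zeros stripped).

Answer: 90

Derivation:
Executing turtle program step by step:
Start: pos=(0,0), heading=0, pen down
FD 17: (0,0) -> (17,0) [heading=0, draw]
FD 13: (17,0) -> (30,0) [heading=0, draw]
RT 180: heading 0 -> 180
REPEAT 2 [
  -- iteration 1/2 --
  RT 45: heading 180 -> 135
  PU: pen up
  FD 20: (30,0) -> (15.858,14.142) [heading=135, move]
  -- iteration 2/2 --
  RT 45: heading 135 -> 90
  PU: pen up
  FD 20: (15.858,14.142) -> (15.858,34.142) [heading=90, move]
]
FD 14: (15.858,34.142) -> (15.858,48.142) [heading=90, move]
FD 1: (15.858,48.142) -> (15.858,49.142) [heading=90, move]
PU: pen up
FD 9: (15.858,49.142) -> (15.858,58.142) [heading=90, move]
Final: pos=(15.858,58.142), heading=90, 2 segment(s) drawn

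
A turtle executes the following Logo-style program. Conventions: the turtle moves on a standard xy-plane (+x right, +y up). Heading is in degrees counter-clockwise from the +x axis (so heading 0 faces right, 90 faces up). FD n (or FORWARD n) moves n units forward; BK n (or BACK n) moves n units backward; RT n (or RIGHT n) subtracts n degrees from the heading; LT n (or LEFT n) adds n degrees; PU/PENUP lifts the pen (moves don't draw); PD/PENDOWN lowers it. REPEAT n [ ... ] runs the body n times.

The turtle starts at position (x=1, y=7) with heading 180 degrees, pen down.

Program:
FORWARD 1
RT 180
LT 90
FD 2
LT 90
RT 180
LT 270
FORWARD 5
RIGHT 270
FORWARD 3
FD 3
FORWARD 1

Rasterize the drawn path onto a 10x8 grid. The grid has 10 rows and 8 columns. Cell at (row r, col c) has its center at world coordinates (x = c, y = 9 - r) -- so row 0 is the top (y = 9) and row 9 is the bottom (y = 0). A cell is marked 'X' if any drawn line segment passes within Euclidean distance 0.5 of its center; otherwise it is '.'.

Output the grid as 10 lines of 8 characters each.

Answer: X.......
X.......
XX......
X.......
X.......
XXXXXXXX
........
........
........
........

Derivation:
Segment 0: (1,7) -> (0,7)
Segment 1: (0,7) -> (0,9)
Segment 2: (0,9) -> (-0,4)
Segment 3: (-0,4) -> (3,4)
Segment 4: (3,4) -> (6,4)
Segment 5: (6,4) -> (7,4)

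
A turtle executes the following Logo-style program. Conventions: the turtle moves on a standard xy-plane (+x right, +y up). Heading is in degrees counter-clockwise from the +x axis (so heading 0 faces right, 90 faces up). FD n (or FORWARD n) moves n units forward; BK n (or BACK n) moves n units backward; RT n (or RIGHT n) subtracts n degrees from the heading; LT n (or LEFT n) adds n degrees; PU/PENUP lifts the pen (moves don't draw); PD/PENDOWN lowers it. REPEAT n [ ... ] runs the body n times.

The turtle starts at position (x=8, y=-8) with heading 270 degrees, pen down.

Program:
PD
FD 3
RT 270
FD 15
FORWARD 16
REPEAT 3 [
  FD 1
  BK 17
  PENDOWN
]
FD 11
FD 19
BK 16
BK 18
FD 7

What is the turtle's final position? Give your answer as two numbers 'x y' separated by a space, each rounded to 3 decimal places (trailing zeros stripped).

Answer: -6 -11

Derivation:
Executing turtle program step by step:
Start: pos=(8,-8), heading=270, pen down
PD: pen down
FD 3: (8,-8) -> (8,-11) [heading=270, draw]
RT 270: heading 270 -> 0
FD 15: (8,-11) -> (23,-11) [heading=0, draw]
FD 16: (23,-11) -> (39,-11) [heading=0, draw]
REPEAT 3 [
  -- iteration 1/3 --
  FD 1: (39,-11) -> (40,-11) [heading=0, draw]
  BK 17: (40,-11) -> (23,-11) [heading=0, draw]
  PD: pen down
  -- iteration 2/3 --
  FD 1: (23,-11) -> (24,-11) [heading=0, draw]
  BK 17: (24,-11) -> (7,-11) [heading=0, draw]
  PD: pen down
  -- iteration 3/3 --
  FD 1: (7,-11) -> (8,-11) [heading=0, draw]
  BK 17: (8,-11) -> (-9,-11) [heading=0, draw]
  PD: pen down
]
FD 11: (-9,-11) -> (2,-11) [heading=0, draw]
FD 19: (2,-11) -> (21,-11) [heading=0, draw]
BK 16: (21,-11) -> (5,-11) [heading=0, draw]
BK 18: (5,-11) -> (-13,-11) [heading=0, draw]
FD 7: (-13,-11) -> (-6,-11) [heading=0, draw]
Final: pos=(-6,-11), heading=0, 14 segment(s) drawn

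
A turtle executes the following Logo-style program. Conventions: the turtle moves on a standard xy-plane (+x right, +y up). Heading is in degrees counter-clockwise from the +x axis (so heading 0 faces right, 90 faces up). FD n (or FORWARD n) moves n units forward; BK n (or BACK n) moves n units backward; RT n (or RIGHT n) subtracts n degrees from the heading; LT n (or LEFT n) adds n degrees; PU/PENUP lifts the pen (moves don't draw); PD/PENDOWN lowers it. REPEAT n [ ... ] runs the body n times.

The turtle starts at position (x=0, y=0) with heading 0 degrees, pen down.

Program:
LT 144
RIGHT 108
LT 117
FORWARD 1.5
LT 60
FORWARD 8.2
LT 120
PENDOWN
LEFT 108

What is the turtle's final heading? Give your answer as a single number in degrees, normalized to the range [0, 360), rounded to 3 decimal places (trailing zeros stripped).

Executing turtle program step by step:
Start: pos=(0,0), heading=0, pen down
LT 144: heading 0 -> 144
RT 108: heading 144 -> 36
LT 117: heading 36 -> 153
FD 1.5: (0,0) -> (-1.337,0.681) [heading=153, draw]
LT 60: heading 153 -> 213
FD 8.2: (-1.337,0.681) -> (-8.214,-3.785) [heading=213, draw]
LT 120: heading 213 -> 333
PD: pen down
LT 108: heading 333 -> 81
Final: pos=(-8.214,-3.785), heading=81, 2 segment(s) drawn

Answer: 81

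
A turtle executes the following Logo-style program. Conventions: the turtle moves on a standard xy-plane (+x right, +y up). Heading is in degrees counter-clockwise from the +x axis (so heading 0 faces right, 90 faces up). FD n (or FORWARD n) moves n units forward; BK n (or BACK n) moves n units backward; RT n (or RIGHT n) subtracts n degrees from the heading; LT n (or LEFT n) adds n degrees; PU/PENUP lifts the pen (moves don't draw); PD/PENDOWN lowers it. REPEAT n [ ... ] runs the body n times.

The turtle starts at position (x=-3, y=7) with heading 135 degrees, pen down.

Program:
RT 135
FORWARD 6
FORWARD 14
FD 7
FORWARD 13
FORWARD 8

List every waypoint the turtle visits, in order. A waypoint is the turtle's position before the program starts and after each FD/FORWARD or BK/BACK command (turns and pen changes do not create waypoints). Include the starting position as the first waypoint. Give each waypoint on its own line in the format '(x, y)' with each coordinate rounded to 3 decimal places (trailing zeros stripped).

Executing turtle program step by step:
Start: pos=(-3,7), heading=135, pen down
RT 135: heading 135 -> 0
FD 6: (-3,7) -> (3,7) [heading=0, draw]
FD 14: (3,7) -> (17,7) [heading=0, draw]
FD 7: (17,7) -> (24,7) [heading=0, draw]
FD 13: (24,7) -> (37,7) [heading=0, draw]
FD 8: (37,7) -> (45,7) [heading=0, draw]
Final: pos=(45,7), heading=0, 5 segment(s) drawn
Waypoints (6 total):
(-3, 7)
(3, 7)
(17, 7)
(24, 7)
(37, 7)
(45, 7)

Answer: (-3, 7)
(3, 7)
(17, 7)
(24, 7)
(37, 7)
(45, 7)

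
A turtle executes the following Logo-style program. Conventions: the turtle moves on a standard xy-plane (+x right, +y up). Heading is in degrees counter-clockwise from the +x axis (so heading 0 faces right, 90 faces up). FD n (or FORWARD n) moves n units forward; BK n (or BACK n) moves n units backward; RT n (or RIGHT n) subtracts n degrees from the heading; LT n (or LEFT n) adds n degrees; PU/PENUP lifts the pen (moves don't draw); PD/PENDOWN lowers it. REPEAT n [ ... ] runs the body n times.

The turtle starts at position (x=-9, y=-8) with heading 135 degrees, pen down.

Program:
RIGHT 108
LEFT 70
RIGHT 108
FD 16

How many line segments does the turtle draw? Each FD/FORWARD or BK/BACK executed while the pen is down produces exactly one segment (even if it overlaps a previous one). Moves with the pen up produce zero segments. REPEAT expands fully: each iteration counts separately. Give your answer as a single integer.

Executing turtle program step by step:
Start: pos=(-9,-8), heading=135, pen down
RT 108: heading 135 -> 27
LT 70: heading 27 -> 97
RT 108: heading 97 -> 349
FD 16: (-9,-8) -> (6.706,-11.053) [heading=349, draw]
Final: pos=(6.706,-11.053), heading=349, 1 segment(s) drawn
Segments drawn: 1

Answer: 1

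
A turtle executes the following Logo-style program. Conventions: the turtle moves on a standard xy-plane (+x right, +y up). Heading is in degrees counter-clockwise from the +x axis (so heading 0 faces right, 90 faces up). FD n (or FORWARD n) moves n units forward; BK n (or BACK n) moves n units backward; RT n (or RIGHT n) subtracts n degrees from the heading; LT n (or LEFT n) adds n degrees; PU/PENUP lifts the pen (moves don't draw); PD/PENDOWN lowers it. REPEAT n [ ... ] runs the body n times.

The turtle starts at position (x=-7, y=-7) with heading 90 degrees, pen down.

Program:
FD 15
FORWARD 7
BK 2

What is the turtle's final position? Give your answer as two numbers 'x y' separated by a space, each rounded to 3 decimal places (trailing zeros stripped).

Answer: -7 13

Derivation:
Executing turtle program step by step:
Start: pos=(-7,-7), heading=90, pen down
FD 15: (-7,-7) -> (-7,8) [heading=90, draw]
FD 7: (-7,8) -> (-7,15) [heading=90, draw]
BK 2: (-7,15) -> (-7,13) [heading=90, draw]
Final: pos=(-7,13), heading=90, 3 segment(s) drawn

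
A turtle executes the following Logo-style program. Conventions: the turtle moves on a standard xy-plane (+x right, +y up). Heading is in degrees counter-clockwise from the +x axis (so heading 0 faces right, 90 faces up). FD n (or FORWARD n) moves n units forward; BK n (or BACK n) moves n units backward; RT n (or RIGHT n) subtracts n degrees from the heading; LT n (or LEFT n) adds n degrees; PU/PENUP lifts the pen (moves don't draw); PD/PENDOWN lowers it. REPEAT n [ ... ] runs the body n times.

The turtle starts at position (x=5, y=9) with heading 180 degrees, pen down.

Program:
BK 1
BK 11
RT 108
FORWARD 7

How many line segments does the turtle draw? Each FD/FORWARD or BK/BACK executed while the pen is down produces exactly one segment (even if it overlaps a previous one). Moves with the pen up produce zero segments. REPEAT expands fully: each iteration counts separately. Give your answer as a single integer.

Executing turtle program step by step:
Start: pos=(5,9), heading=180, pen down
BK 1: (5,9) -> (6,9) [heading=180, draw]
BK 11: (6,9) -> (17,9) [heading=180, draw]
RT 108: heading 180 -> 72
FD 7: (17,9) -> (19.163,15.657) [heading=72, draw]
Final: pos=(19.163,15.657), heading=72, 3 segment(s) drawn
Segments drawn: 3

Answer: 3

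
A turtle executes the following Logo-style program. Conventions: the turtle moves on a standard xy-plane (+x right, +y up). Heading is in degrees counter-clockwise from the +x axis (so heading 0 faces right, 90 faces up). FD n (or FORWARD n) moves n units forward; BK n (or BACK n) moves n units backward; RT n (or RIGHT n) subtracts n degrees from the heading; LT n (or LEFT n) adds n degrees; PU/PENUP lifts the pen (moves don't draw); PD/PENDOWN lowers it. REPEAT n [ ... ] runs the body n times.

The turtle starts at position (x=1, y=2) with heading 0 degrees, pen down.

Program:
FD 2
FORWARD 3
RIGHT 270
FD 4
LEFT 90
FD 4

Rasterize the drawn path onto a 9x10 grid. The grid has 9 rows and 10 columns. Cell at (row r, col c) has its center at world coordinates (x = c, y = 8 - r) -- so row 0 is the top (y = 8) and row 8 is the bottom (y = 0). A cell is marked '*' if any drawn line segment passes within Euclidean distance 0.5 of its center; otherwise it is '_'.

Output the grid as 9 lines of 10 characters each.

Segment 0: (1,2) -> (3,2)
Segment 1: (3,2) -> (6,2)
Segment 2: (6,2) -> (6,6)
Segment 3: (6,6) -> (2,6)

Answer: __________
__________
__*****___
______*___
______*___
______*___
_******___
__________
__________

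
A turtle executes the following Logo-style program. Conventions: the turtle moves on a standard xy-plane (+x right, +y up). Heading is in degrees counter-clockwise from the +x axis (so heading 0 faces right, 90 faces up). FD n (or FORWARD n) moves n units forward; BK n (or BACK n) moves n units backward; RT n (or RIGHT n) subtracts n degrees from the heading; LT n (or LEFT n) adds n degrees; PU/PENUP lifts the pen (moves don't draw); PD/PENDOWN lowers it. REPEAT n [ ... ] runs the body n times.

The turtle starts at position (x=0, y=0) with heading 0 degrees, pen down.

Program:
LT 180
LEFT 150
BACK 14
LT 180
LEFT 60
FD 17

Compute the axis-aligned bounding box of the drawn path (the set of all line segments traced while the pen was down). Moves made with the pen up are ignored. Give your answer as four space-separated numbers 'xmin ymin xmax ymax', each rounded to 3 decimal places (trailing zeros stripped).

Answer: -26.847 -1.5 0 7

Derivation:
Executing turtle program step by step:
Start: pos=(0,0), heading=0, pen down
LT 180: heading 0 -> 180
LT 150: heading 180 -> 330
BK 14: (0,0) -> (-12.124,7) [heading=330, draw]
LT 180: heading 330 -> 150
LT 60: heading 150 -> 210
FD 17: (-12.124,7) -> (-26.847,-1.5) [heading=210, draw]
Final: pos=(-26.847,-1.5), heading=210, 2 segment(s) drawn

Segment endpoints: x in {-26.847, -12.124, 0}, y in {-1.5, 0, 7}
xmin=-26.847, ymin=-1.5, xmax=0, ymax=7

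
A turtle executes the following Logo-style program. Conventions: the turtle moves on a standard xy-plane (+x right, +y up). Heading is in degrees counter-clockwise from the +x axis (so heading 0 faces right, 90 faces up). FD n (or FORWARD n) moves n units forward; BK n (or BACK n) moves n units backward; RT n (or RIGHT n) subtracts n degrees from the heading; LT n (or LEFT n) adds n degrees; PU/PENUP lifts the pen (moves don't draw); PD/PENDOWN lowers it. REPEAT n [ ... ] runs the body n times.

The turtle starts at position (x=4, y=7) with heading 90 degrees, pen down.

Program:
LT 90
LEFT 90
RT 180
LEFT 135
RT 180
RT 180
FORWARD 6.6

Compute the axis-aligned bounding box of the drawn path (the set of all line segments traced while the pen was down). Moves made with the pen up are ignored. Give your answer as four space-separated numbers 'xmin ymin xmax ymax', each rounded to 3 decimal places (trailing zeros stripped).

Executing turtle program step by step:
Start: pos=(4,7), heading=90, pen down
LT 90: heading 90 -> 180
LT 90: heading 180 -> 270
RT 180: heading 270 -> 90
LT 135: heading 90 -> 225
RT 180: heading 225 -> 45
RT 180: heading 45 -> 225
FD 6.6: (4,7) -> (-0.667,2.333) [heading=225, draw]
Final: pos=(-0.667,2.333), heading=225, 1 segment(s) drawn

Segment endpoints: x in {-0.667, 4}, y in {2.333, 7}
xmin=-0.667, ymin=2.333, xmax=4, ymax=7

Answer: -0.667 2.333 4 7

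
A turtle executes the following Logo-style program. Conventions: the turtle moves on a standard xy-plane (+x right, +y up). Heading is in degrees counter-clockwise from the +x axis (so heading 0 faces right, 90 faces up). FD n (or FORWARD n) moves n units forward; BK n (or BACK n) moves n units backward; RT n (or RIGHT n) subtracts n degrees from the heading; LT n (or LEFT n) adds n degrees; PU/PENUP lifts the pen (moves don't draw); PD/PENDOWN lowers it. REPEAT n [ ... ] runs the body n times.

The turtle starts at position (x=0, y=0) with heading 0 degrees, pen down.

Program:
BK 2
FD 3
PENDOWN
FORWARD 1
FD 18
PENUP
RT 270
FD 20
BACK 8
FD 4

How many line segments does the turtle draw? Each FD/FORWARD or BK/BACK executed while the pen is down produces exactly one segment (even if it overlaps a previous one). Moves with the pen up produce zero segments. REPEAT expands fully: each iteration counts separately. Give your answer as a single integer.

Executing turtle program step by step:
Start: pos=(0,0), heading=0, pen down
BK 2: (0,0) -> (-2,0) [heading=0, draw]
FD 3: (-2,0) -> (1,0) [heading=0, draw]
PD: pen down
FD 1: (1,0) -> (2,0) [heading=0, draw]
FD 18: (2,0) -> (20,0) [heading=0, draw]
PU: pen up
RT 270: heading 0 -> 90
FD 20: (20,0) -> (20,20) [heading=90, move]
BK 8: (20,20) -> (20,12) [heading=90, move]
FD 4: (20,12) -> (20,16) [heading=90, move]
Final: pos=(20,16), heading=90, 4 segment(s) drawn
Segments drawn: 4

Answer: 4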